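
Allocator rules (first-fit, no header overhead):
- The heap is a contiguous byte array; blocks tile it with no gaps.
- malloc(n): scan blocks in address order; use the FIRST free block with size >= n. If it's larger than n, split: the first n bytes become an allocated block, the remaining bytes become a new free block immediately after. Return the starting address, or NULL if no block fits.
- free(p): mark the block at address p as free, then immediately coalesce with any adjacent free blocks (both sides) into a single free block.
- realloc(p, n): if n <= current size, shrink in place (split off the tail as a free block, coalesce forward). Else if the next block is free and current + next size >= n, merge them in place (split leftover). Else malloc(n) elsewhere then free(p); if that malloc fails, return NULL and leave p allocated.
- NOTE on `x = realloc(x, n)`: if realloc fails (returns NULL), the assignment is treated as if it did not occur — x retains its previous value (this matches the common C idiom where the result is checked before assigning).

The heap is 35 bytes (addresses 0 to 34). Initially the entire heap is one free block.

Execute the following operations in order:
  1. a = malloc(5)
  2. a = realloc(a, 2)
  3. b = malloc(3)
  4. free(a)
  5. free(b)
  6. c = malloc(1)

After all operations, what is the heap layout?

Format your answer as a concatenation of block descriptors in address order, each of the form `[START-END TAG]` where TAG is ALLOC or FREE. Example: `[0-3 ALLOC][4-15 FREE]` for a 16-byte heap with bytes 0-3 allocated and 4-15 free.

Op 1: a = malloc(5) -> a = 0; heap: [0-4 ALLOC][5-34 FREE]
Op 2: a = realloc(a, 2) -> a = 0; heap: [0-1 ALLOC][2-34 FREE]
Op 3: b = malloc(3) -> b = 2; heap: [0-1 ALLOC][2-4 ALLOC][5-34 FREE]
Op 4: free(a) -> (freed a); heap: [0-1 FREE][2-4 ALLOC][5-34 FREE]
Op 5: free(b) -> (freed b); heap: [0-34 FREE]
Op 6: c = malloc(1) -> c = 0; heap: [0-0 ALLOC][1-34 FREE]

Answer: [0-0 ALLOC][1-34 FREE]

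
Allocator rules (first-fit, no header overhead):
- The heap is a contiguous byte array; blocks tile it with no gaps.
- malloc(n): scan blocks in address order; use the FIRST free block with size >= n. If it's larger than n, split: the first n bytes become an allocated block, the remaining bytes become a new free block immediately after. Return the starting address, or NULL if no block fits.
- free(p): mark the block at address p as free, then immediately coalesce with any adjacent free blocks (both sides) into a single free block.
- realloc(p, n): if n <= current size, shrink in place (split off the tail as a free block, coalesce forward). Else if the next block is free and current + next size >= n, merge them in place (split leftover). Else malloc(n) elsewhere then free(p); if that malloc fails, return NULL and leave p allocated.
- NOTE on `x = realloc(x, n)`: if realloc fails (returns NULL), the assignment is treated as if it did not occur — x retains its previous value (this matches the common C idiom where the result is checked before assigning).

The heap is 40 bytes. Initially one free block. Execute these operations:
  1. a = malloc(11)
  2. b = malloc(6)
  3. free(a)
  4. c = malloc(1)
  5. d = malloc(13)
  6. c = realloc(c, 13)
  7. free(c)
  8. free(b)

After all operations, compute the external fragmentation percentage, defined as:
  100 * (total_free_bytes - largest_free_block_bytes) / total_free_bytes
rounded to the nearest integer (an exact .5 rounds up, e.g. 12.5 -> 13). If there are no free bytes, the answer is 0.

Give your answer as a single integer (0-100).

Answer: 37

Derivation:
Op 1: a = malloc(11) -> a = 0; heap: [0-10 ALLOC][11-39 FREE]
Op 2: b = malloc(6) -> b = 11; heap: [0-10 ALLOC][11-16 ALLOC][17-39 FREE]
Op 3: free(a) -> (freed a); heap: [0-10 FREE][11-16 ALLOC][17-39 FREE]
Op 4: c = malloc(1) -> c = 0; heap: [0-0 ALLOC][1-10 FREE][11-16 ALLOC][17-39 FREE]
Op 5: d = malloc(13) -> d = 17; heap: [0-0 ALLOC][1-10 FREE][11-16 ALLOC][17-29 ALLOC][30-39 FREE]
Op 6: c = realloc(c, 13) -> NULL (c unchanged); heap: [0-0 ALLOC][1-10 FREE][11-16 ALLOC][17-29 ALLOC][30-39 FREE]
Op 7: free(c) -> (freed c); heap: [0-10 FREE][11-16 ALLOC][17-29 ALLOC][30-39 FREE]
Op 8: free(b) -> (freed b); heap: [0-16 FREE][17-29 ALLOC][30-39 FREE]
Free blocks: [17 10] total_free=27 largest=17 -> 100*(27-17)/27 = 1000/27 ≈ 37.037 -> rounds to 37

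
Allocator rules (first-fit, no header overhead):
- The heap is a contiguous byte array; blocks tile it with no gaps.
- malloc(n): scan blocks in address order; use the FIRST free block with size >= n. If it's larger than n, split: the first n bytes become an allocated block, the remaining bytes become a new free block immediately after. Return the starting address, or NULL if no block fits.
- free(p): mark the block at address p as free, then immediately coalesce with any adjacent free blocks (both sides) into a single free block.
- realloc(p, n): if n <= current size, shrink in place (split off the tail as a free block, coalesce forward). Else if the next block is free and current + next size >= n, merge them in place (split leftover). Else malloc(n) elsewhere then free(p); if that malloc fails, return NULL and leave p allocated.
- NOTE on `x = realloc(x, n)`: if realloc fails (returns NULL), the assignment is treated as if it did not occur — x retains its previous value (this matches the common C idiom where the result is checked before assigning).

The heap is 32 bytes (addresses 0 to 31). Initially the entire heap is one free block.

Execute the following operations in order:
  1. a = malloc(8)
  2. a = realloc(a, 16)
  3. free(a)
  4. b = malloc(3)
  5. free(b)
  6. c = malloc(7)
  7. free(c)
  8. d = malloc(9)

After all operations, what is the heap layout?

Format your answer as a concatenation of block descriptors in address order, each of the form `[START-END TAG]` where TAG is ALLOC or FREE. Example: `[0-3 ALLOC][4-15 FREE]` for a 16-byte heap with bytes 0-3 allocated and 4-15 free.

Op 1: a = malloc(8) -> a = 0; heap: [0-7 ALLOC][8-31 FREE]
Op 2: a = realloc(a, 16) -> a = 0; heap: [0-15 ALLOC][16-31 FREE]
Op 3: free(a) -> (freed a); heap: [0-31 FREE]
Op 4: b = malloc(3) -> b = 0; heap: [0-2 ALLOC][3-31 FREE]
Op 5: free(b) -> (freed b); heap: [0-31 FREE]
Op 6: c = malloc(7) -> c = 0; heap: [0-6 ALLOC][7-31 FREE]
Op 7: free(c) -> (freed c); heap: [0-31 FREE]
Op 8: d = malloc(9) -> d = 0; heap: [0-8 ALLOC][9-31 FREE]

Answer: [0-8 ALLOC][9-31 FREE]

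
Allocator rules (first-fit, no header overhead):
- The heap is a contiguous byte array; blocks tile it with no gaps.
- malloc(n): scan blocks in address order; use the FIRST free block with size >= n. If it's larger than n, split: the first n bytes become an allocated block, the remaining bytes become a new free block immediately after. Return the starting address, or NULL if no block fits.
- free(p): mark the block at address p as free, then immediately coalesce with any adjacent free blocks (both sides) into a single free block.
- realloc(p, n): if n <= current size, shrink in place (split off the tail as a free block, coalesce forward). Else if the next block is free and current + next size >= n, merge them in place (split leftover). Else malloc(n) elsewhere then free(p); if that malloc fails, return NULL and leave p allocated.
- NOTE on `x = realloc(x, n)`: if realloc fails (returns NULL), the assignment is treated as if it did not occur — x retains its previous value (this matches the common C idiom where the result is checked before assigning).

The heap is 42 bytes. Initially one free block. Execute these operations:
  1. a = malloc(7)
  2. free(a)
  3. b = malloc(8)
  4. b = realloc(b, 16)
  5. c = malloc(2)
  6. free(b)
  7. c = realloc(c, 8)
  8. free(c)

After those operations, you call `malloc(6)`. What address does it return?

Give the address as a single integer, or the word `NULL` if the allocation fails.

Op 1: a = malloc(7) -> a = 0; heap: [0-6 ALLOC][7-41 FREE]
Op 2: free(a) -> (freed a); heap: [0-41 FREE]
Op 3: b = malloc(8) -> b = 0; heap: [0-7 ALLOC][8-41 FREE]
Op 4: b = realloc(b, 16) -> b = 0; heap: [0-15 ALLOC][16-41 FREE]
Op 5: c = malloc(2) -> c = 16; heap: [0-15 ALLOC][16-17 ALLOC][18-41 FREE]
Op 6: free(b) -> (freed b); heap: [0-15 FREE][16-17 ALLOC][18-41 FREE]
Op 7: c = realloc(c, 8) -> c = 16; heap: [0-15 FREE][16-23 ALLOC][24-41 FREE]
Op 8: free(c) -> (freed c); heap: [0-41 FREE]
malloc(6): first-fit scan over [0-41 FREE] -> 0

Answer: 0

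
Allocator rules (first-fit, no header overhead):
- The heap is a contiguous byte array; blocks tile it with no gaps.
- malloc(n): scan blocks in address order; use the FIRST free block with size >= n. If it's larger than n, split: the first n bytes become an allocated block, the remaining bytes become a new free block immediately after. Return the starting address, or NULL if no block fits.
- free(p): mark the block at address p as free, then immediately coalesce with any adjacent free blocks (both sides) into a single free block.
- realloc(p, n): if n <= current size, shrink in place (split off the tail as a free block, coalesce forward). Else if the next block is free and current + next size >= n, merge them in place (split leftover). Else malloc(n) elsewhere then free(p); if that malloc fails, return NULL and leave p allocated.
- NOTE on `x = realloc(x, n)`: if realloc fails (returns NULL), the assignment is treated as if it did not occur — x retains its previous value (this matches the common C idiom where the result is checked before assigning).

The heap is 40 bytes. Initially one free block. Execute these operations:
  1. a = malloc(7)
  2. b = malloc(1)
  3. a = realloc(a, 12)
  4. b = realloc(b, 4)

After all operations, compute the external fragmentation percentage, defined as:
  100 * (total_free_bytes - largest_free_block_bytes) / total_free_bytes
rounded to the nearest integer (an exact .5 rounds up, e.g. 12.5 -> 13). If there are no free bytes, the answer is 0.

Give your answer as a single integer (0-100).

Answer: 17

Derivation:
Op 1: a = malloc(7) -> a = 0; heap: [0-6 ALLOC][7-39 FREE]
Op 2: b = malloc(1) -> b = 7; heap: [0-6 ALLOC][7-7 ALLOC][8-39 FREE]
Op 3: a = realloc(a, 12) -> a = 8; heap: [0-6 FREE][7-7 ALLOC][8-19 ALLOC][20-39 FREE]
Op 4: b = realloc(b, 4) -> b = 0; heap: [0-3 ALLOC][4-7 FREE][8-19 ALLOC][20-39 FREE]
Free blocks: [4 20] total_free=24 largest=20 -> 100*(24-20)/24 = 400/24 ≈ 16.667 -> rounds to 17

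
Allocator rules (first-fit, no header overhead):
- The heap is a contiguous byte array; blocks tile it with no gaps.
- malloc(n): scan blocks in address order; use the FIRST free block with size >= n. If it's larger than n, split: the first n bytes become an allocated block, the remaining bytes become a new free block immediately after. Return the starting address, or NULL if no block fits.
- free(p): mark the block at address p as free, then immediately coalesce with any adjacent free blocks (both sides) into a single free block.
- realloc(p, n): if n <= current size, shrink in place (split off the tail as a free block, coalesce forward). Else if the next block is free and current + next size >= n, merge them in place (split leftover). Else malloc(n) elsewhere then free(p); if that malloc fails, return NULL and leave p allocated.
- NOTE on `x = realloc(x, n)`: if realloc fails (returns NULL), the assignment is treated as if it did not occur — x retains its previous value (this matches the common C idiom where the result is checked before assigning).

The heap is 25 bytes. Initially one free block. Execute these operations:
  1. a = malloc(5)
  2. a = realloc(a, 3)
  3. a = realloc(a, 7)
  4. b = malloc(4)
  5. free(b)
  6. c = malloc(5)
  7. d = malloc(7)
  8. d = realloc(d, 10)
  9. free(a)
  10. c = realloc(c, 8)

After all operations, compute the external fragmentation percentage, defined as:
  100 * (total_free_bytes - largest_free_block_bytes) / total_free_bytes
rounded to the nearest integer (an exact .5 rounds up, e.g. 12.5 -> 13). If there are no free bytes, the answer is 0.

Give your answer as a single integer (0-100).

Op 1: a = malloc(5) -> a = 0; heap: [0-4 ALLOC][5-24 FREE]
Op 2: a = realloc(a, 3) -> a = 0; heap: [0-2 ALLOC][3-24 FREE]
Op 3: a = realloc(a, 7) -> a = 0; heap: [0-6 ALLOC][7-24 FREE]
Op 4: b = malloc(4) -> b = 7; heap: [0-6 ALLOC][7-10 ALLOC][11-24 FREE]
Op 5: free(b) -> (freed b); heap: [0-6 ALLOC][7-24 FREE]
Op 6: c = malloc(5) -> c = 7; heap: [0-6 ALLOC][7-11 ALLOC][12-24 FREE]
Op 7: d = malloc(7) -> d = 12; heap: [0-6 ALLOC][7-11 ALLOC][12-18 ALLOC][19-24 FREE]
Op 8: d = realloc(d, 10) -> d = 12; heap: [0-6 ALLOC][7-11 ALLOC][12-21 ALLOC][22-24 FREE]
Op 9: free(a) -> (freed a); heap: [0-6 FREE][7-11 ALLOC][12-21 ALLOC][22-24 FREE]
Op 10: c = realloc(c, 8) -> NULL (c unchanged); heap: [0-6 FREE][7-11 ALLOC][12-21 ALLOC][22-24 FREE]
Free blocks: [7 3] total_free=10 largest=7 -> 100*(10-7)/10 = 300/10 = 30

Answer: 30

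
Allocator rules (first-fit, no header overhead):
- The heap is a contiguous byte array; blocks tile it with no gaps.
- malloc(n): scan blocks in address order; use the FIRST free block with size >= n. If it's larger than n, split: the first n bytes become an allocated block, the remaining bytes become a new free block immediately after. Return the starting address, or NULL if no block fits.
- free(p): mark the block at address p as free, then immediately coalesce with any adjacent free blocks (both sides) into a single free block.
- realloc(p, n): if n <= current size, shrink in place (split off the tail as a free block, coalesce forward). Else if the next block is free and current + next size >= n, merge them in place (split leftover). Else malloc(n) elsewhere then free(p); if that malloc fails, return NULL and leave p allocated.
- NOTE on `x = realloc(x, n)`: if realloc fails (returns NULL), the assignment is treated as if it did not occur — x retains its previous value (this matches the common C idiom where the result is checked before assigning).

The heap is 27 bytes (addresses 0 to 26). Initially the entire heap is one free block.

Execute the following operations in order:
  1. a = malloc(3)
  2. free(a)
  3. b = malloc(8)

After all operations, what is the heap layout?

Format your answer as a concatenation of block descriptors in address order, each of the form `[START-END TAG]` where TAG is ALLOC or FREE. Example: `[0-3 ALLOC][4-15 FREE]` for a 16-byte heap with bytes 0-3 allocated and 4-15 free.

Op 1: a = malloc(3) -> a = 0; heap: [0-2 ALLOC][3-26 FREE]
Op 2: free(a) -> (freed a); heap: [0-26 FREE]
Op 3: b = malloc(8) -> b = 0; heap: [0-7 ALLOC][8-26 FREE]

Answer: [0-7 ALLOC][8-26 FREE]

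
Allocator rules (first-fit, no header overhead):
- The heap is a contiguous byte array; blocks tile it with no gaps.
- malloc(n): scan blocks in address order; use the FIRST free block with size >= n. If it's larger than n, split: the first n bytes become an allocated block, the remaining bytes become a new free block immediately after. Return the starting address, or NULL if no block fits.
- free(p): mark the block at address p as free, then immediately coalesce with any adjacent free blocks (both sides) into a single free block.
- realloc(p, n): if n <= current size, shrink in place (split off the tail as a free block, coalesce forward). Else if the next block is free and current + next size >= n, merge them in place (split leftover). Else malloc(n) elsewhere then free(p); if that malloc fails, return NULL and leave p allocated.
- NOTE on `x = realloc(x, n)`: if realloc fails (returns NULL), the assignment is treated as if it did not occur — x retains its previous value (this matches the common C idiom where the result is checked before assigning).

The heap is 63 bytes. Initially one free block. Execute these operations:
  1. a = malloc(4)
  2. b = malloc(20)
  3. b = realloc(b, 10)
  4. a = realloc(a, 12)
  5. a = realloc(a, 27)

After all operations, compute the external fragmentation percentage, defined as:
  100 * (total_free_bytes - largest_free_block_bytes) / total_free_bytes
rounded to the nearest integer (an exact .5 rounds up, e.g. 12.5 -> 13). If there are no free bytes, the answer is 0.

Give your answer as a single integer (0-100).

Answer: 15

Derivation:
Op 1: a = malloc(4) -> a = 0; heap: [0-3 ALLOC][4-62 FREE]
Op 2: b = malloc(20) -> b = 4; heap: [0-3 ALLOC][4-23 ALLOC][24-62 FREE]
Op 3: b = realloc(b, 10) -> b = 4; heap: [0-3 ALLOC][4-13 ALLOC][14-62 FREE]
Op 4: a = realloc(a, 12) -> a = 14; heap: [0-3 FREE][4-13 ALLOC][14-25 ALLOC][26-62 FREE]
Op 5: a = realloc(a, 27) -> a = 14; heap: [0-3 FREE][4-13 ALLOC][14-40 ALLOC][41-62 FREE]
Free blocks: [4 22] total_free=26 largest=22 -> 100*(26-22)/26 = 400/26 ≈ 15.385 -> rounds to 15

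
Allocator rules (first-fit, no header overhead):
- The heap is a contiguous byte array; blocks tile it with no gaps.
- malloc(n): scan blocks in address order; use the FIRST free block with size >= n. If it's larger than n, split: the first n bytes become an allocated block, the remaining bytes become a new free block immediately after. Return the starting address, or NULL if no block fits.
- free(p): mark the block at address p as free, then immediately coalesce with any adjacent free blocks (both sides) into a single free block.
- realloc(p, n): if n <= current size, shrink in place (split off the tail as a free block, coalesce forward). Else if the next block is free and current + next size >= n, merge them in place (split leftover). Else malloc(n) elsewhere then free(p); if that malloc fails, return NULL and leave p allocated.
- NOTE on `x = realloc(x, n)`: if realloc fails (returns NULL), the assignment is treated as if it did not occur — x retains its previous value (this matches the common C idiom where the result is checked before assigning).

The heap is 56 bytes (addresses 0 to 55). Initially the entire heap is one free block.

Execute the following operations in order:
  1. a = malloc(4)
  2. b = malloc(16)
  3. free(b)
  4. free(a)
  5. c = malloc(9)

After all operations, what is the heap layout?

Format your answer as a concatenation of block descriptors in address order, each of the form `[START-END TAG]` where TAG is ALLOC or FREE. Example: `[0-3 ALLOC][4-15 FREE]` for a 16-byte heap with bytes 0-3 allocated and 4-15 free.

Op 1: a = malloc(4) -> a = 0; heap: [0-3 ALLOC][4-55 FREE]
Op 2: b = malloc(16) -> b = 4; heap: [0-3 ALLOC][4-19 ALLOC][20-55 FREE]
Op 3: free(b) -> (freed b); heap: [0-3 ALLOC][4-55 FREE]
Op 4: free(a) -> (freed a); heap: [0-55 FREE]
Op 5: c = malloc(9) -> c = 0; heap: [0-8 ALLOC][9-55 FREE]

Answer: [0-8 ALLOC][9-55 FREE]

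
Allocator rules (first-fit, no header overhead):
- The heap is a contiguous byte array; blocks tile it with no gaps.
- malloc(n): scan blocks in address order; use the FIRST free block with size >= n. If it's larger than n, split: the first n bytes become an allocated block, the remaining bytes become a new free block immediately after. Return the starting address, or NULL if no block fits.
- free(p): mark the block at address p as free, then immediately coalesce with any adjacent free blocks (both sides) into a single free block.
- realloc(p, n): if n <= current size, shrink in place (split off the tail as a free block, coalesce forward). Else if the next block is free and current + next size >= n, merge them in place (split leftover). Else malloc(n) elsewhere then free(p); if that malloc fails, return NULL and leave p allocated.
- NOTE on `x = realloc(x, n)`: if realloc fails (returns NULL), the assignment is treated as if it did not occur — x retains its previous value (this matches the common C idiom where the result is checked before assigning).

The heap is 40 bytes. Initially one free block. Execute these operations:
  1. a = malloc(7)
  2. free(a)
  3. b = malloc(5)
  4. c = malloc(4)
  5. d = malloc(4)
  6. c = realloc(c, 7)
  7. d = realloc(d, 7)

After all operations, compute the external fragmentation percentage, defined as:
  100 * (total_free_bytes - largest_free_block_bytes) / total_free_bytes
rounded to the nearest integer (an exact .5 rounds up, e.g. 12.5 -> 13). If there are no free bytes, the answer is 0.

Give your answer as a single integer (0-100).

Op 1: a = malloc(7) -> a = 0; heap: [0-6 ALLOC][7-39 FREE]
Op 2: free(a) -> (freed a); heap: [0-39 FREE]
Op 3: b = malloc(5) -> b = 0; heap: [0-4 ALLOC][5-39 FREE]
Op 4: c = malloc(4) -> c = 5; heap: [0-4 ALLOC][5-8 ALLOC][9-39 FREE]
Op 5: d = malloc(4) -> d = 9; heap: [0-4 ALLOC][5-8 ALLOC][9-12 ALLOC][13-39 FREE]
Op 6: c = realloc(c, 7) -> c = 13; heap: [0-4 ALLOC][5-8 FREE][9-12 ALLOC][13-19 ALLOC][20-39 FREE]
Op 7: d = realloc(d, 7) -> d = 20; heap: [0-4 ALLOC][5-12 FREE][13-19 ALLOC][20-26 ALLOC][27-39 FREE]
Free blocks: [8 13] total_free=21 largest=13 -> 100*(21-13)/21 = 800/21 ≈ 38.095 -> rounds to 38

Answer: 38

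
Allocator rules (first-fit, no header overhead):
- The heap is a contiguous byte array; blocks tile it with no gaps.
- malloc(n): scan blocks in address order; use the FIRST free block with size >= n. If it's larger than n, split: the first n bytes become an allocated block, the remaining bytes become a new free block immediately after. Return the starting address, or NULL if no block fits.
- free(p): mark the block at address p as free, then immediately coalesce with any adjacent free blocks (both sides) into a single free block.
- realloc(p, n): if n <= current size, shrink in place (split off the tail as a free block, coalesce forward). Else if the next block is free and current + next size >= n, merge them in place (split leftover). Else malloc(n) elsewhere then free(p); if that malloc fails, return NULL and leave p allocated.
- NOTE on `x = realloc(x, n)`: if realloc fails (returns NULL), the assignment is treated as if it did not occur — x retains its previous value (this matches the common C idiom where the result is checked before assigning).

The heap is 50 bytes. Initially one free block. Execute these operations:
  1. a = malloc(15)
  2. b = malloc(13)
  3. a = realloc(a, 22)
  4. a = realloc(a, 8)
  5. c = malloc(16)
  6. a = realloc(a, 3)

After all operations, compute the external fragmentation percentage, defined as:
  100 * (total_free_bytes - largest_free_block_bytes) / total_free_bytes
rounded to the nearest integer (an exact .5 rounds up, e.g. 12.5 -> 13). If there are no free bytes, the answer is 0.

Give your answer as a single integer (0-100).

Op 1: a = malloc(15) -> a = 0; heap: [0-14 ALLOC][15-49 FREE]
Op 2: b = malloc(13) -> b = 15; heap: [0-14 ALLOC][15-27 ALLOC][28-49 FREE]
Op 3: a = realloc(a, 22) -> a = 28; heap: [0-14 FREE][15-27 ALLOC][28-49 ALLOC]
Op 4: a = realloc(a, 8) -> a = 28; heap: [0-14 FREE][15-27 ALLOC][28-35 ALLOC][36-49 FREE]
Op 5: c = malloc(16) -> c = NULL; heap: [0-14 FREE][15-27 ALLOC][28-35 ALLOC][36-49 FREE]
Op 6: a = realloc(a, 3) -> a = 28; heap: [0-14 FREE][15-27 ALLOC][28-30 ALLOC][31-49 FREE]
Free blocks: [15 19] total_free=34 largest=19 -> 100*(34-19)/34 = 1500/34 ≈ 44.118 -> rounds to 44

Answer: 44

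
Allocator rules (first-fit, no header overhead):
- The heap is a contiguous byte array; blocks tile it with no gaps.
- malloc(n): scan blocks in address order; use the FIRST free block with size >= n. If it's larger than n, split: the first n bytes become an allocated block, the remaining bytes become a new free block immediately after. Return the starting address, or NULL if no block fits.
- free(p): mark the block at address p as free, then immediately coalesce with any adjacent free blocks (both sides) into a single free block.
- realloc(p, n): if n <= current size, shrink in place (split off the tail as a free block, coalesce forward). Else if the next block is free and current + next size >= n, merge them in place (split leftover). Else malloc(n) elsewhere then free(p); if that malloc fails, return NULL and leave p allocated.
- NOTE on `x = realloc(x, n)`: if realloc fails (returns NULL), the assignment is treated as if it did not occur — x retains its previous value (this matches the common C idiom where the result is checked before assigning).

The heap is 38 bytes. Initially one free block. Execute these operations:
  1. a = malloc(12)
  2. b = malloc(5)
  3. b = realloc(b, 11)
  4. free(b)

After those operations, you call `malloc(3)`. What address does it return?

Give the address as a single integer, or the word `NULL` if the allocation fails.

Op 1: a = malloc(12) -> a = 0; heap: [0-11 ALLOC][12-37 FREE]
Op 2: b = malloc(5) -> b = 12; heap: [0-11 ALLOC][12-16 ALLOC][17-37 FREE]
Op 3: b = realloc(b, 11) -> b = 12; heap: [0-11 ALLOC][12-22 ALLOC][23-37 FREE]
Op 4: free(b) -> (freed b); heap: [0-11 ALLOC][12-37 FREE]
malloc(3): first-fit scan over [0-11 ALLOC][12-37 FREE] -> 12

Answer: 12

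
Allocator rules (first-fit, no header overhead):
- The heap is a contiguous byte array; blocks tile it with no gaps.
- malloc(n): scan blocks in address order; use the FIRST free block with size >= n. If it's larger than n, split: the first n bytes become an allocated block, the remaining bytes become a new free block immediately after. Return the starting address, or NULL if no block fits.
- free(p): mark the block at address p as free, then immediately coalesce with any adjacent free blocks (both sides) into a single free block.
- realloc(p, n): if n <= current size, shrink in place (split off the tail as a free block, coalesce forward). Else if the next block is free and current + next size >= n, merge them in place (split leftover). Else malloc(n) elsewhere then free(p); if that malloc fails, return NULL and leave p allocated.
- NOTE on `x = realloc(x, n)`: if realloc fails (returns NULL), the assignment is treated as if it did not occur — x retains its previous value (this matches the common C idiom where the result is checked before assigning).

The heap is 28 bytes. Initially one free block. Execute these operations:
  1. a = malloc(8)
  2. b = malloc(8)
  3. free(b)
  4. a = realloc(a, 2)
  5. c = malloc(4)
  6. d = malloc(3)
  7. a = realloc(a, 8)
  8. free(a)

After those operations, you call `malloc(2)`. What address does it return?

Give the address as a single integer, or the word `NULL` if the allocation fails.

Answer: 0

Derivation:
Op 1: a = malloc(8) -> a = 0; heap: [0-7 ALLOC][8-27 FREE]
Op 2: b = malloc(8) -> b = 8; heap: [0-7 ALLOC][8-15 ALLOC][16-27 FREE]
Op 3: free(b) -> (freed b); heap: [0-7 ALLOC][8-27 FREE]
Op 4: a = realloc(a, 2) -> a = 0; heap: [0-1 ALLOC][2-27 FREE]
Op 5: c = malloc(4) -> c = 2; heap: [0-1 ALLOC][2-5 ALLOC][6-27 FREE]
Op 6: d = malloc(3) -> d = 6; heap: [0-1 ALLOC][2-5 ALLOC][6-8 ALLOC][9-27 FREE]
Op 7: a = realloc(a, 8) -> a = 9; heap: [0-1 FREE][2-5 ALLOC][6-8 ALLOC][9-16 ALLOC][17-27 FREE]
Op 8: free(a) -> (freed a); heap: [0-1 FREE][2-5 ALLOC][6-8 ALLOC][9-27 FREE]
malloc(2): first-fit scan over [0-1 FREE][2-5 ALLOC][6-8 ALLOC][9-27 FREE] -> 0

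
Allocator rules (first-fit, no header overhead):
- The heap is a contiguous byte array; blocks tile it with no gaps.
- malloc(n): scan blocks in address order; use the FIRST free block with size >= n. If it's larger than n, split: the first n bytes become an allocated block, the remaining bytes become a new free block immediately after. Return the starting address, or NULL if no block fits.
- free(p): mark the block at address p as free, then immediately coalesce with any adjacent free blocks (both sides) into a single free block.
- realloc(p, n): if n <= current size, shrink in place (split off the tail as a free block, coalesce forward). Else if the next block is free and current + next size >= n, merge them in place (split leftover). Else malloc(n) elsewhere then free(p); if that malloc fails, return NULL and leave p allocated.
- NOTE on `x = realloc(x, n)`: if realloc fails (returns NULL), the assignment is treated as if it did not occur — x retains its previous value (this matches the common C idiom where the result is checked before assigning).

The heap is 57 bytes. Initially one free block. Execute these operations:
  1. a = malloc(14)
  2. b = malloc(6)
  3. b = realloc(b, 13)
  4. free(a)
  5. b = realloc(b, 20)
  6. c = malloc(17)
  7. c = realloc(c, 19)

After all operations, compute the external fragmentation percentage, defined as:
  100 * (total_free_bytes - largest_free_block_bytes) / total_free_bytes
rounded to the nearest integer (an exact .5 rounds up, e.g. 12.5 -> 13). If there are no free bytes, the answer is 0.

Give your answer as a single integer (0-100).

Op 1: a = malloc(14) -> a = 0; heap: [0-13 ALLOC][14-56 FREE]
Op 2: b = malloc(6) -> b = 14; heap: [0-13 ALLOC][14-19 ALLOC][20-56 FREE]
Op 3: b = realloc(b, 13) -> b = 14; heap: [0-13 ALLOC][14-26 ALLOC][27-56 FREE]
Op 4: free(a) -> (freed a); heap: [0-13 FREE][14-26 ALLOC][27-56 FREE]
Op 5: b = realloc(b, 20) -> b = 14; heap: [0-13 FREE][14-33 ALLOC][34-56 FREE]
Op 6: c = malloc(17) -> c = 34; heap: [0-13 FREE][14-33 ALLOC][34-50 ALLOC][51-56 FREE]
Op 7: c = realloc(c, 19) -> c = 34; heap: [0-13 FREE][14-33 ALLOC][34-52 ALLOC][53-56 FREE]
Free blocks: [14 4] total_free=18 largest=14 -> 100*(18-14)/18 = 400/18 ≈ 22.222 -> rounds to 22

Answer: 22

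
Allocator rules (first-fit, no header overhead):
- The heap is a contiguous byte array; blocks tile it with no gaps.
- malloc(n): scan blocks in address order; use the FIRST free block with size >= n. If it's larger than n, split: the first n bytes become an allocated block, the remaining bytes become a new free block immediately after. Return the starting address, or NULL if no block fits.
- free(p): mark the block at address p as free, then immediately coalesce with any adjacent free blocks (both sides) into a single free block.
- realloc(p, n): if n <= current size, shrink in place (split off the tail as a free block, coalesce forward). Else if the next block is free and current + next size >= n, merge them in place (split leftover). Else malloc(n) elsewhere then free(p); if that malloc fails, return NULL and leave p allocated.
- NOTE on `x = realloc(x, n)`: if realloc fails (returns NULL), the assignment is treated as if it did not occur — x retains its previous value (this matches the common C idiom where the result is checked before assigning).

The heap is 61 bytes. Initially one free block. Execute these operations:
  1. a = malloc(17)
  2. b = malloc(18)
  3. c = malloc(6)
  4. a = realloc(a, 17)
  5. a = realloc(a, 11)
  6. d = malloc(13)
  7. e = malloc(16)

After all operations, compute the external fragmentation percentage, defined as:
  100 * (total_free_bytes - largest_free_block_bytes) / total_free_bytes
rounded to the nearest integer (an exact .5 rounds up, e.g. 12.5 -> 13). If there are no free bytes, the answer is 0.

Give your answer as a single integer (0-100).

Op 1: a = malloc(17) -> a = 0; heap: [0-16 ALLOC][17-60 FREE]
Op 2: b = malloc(18) -> b = 17; heap: [0-16 ALLOC][17-34 ALLOC][35-60 FREE]
Op 3: c = malloc(6) -> c = 35; heap: [0-16 ALLOC][17-34 ALLOC][35-40 ALLOC][41-60 FREE]
Op 4: a = realloc(a, 17) -> a = 0; heap: [0-16 ALLOC][17-34 ALLOC][35-40 ALLOC][41-60 FREE]
Op 5: a = realloc(a, 11) -> a = 0; heap: [0-10 ALLOC][11-16 FREE][17-34 ALLOC][35-40 ALLOC][41-60 FREE]
Op 6: d = malloc(13) -> d = 41; heap: [0-10 ALLOC][11-16 FREE][17-34 ALLOC][35-40 ALLOC][41-53 ALLOC][54-60 FREE]
Op 7: e = malloc(16) -> e = NULL; heap: [0-10 ALLOC][11-16 FREE][17-34 ALLOC][35-40 ALLOC][41-53 ALLOC][54-60 FREE]
Free blocks: [6 7] total_free=13 largest=7 -> 100*(13-7)/13 = 600/13 ≈ 46.154 -> rounds to 46

Answer: 46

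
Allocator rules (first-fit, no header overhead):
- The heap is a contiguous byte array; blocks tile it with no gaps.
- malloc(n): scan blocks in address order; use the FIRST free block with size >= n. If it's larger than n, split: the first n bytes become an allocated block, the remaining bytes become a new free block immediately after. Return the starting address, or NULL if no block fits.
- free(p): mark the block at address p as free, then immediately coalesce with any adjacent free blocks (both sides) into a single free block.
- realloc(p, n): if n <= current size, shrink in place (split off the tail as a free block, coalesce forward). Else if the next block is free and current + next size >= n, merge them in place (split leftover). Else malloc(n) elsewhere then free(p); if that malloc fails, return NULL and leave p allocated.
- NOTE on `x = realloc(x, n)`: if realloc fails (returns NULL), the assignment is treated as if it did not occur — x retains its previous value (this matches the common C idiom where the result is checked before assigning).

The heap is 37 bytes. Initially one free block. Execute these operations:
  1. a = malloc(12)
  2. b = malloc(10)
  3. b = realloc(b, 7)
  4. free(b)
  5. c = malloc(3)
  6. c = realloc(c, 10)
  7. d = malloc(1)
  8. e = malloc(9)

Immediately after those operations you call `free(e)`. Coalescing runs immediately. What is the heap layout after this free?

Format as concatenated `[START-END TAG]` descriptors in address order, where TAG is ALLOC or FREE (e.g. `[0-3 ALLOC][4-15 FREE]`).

Answer: [0-11 ALLOC][12-21 ALLOC][22-22 ALLOC][23-36 FREE]

Derivation:
Op 1: a = malloc(12) -> a = 0; heap: [0-11 ALLOC][12-36 FREE]
Op 2: b = malloc(10) -> b = 12; heap: [0-11 ALLOC][12-21 ALLOC][22-36 FREE]
Op 3: b = realloc(b, 7) -> b = 12; heap: [0-11 ALLOC][12-18 ALLOC][19-36 FREE]
Op 4: free(b) -> (freed b); heap: [0-11 ALLOC][12-36 FREE]
Op 5: c = malloc(3) -> c = 12; heap: [0-11 ALLOC][12-14 ALLOC][15-36 FREE]
Op 6: c = realloc(c, 10) -> c = 12; heap: [0-11 ALLOC][12-21 ALLOC][22-36 FREE]
Op 7: d = malloc(1) -> d = 22; heap: [0-11 ALLOC][12-21 ALLOC][22-22 ALLOC][23-36 FREE]
Op 8: e = malloc(9) -> e = 23; heap: [0-11 ALLOC][12-21 ALLOC][22-22 ALLOC][23-31 ALLOC][32-36 FREE]
free(e): e = 23 -> block [23-31 ALLOC]; mark free, coalesce with adjacent free neighbors -> [0-11 ALLOC][12-21 ALLOC][22-22 ALLOC][23-36 FREE]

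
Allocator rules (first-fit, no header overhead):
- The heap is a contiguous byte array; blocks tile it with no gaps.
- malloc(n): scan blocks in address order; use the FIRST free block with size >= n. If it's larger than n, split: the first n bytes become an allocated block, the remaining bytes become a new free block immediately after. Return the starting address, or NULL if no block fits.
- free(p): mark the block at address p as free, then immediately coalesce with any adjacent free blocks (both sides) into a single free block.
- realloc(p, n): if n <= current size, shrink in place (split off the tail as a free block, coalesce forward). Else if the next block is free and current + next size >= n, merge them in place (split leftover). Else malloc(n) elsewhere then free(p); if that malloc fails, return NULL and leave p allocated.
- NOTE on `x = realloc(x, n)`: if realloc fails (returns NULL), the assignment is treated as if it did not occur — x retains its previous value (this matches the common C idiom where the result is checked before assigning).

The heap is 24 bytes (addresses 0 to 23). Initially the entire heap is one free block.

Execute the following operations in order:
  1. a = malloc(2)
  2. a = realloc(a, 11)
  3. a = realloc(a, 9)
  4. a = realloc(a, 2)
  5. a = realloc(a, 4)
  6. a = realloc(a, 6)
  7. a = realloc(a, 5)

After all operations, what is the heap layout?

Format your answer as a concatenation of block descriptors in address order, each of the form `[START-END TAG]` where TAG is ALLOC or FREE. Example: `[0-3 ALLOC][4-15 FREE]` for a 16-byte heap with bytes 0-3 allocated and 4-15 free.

Answer: [0-4 ALLOC][5-23 FREE]

Derivation:
Op 1: a = malloc(2) -> a = 0; heap: [0-1 ALLOC][2-23 FREE]
Op 2: a = realloc(a, 11) -> a = 0; heap: [0-10 ALLOC][11-23 FREE]
Op 3: a = realloc(a, 9) -> a = 0; heap: [0-8 ALLOC][9-23 FREE]
Op 4: a = realloc(a, 2) -> a = 0; heap: [0-1 ALLOC][2-23 FREE]
Op 5: a = realloc(a, 4) -> a = 0; heap: [0-3 ALLOC][4-23 FREE]
Op 6: a = realloc(a, 6) -> a = 0; heap: [0-5 ALLOC][6-23 FREE]
Op 7: a = realloc(a, 5) -> a = 0; heap: [0-4 ALLOC][5-23 FREE]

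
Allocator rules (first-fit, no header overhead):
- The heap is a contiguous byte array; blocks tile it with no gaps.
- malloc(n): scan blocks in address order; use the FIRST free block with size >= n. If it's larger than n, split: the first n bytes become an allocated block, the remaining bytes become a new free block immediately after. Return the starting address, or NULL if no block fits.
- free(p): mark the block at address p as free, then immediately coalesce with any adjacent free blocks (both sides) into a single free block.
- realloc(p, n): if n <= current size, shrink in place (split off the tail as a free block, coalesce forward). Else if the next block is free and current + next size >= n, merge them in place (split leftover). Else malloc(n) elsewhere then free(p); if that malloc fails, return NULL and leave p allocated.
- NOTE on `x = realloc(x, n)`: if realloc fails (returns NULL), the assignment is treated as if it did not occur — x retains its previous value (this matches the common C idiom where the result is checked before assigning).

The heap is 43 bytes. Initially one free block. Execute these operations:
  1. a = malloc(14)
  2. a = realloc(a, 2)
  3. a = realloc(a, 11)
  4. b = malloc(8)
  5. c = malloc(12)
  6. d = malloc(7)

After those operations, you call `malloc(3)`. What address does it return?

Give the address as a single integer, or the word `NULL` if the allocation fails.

Answer: 38

Derivation:
Op 1: a = malloc(14) -> a = 0; heap: [0-13 ALLOC][14-42 FREE]
Op 2: a = realloc(a, 2) -> a = 0; heap: [0-1 ALLOC][2-42 FREE]
Op 3: a = realloc(a, 11) -> a = 0; heap: [0-10 ALLOC][11-42 FREE]
Op 4: b = malloc(8) -> b = 11; heap: [0-10 ALLOC][11-18 ALLOC][19-42 FREE]
Op 5: c = malloc(12) -> c = 19; heap: [0-10 ALLOC][11-18 ALLOC][19-30 ALLOC][31-42 FREE]
Op 6: d = malloc(7) -> d = 31; heap: [0-10 ALLOC][11-18 ALLOC][19-30 ALLOC][31-37 ALLOC][38-42 FREE]
malloc(3): first-fit scan over [0-10 ALLOC][11-18 ALLOC][19-30 ALLOC][31-37 ALLOC][38-42 FREE] -> 38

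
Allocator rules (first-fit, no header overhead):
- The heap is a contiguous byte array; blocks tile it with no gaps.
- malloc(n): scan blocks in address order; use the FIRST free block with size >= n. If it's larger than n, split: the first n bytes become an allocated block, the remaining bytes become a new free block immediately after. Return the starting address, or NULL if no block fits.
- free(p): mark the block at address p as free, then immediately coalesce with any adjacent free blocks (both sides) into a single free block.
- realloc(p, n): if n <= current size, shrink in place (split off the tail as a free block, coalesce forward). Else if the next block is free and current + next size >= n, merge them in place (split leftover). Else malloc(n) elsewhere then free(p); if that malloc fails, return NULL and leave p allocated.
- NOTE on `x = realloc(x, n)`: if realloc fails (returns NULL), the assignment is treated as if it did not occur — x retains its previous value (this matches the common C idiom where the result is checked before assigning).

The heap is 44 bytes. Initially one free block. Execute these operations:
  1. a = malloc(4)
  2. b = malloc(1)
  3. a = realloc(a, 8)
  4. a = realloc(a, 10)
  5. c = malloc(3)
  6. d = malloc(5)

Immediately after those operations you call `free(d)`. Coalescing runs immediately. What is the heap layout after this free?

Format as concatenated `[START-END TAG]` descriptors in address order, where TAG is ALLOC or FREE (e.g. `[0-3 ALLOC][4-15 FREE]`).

Answer: [0-2 ALLOC][3-3 FREE][4-4 ALLOC][5-14 ALLOC][15-43 FREE]

Derivation:
Op 1: a = malloc(4) -> a = 0; heap: [0-3 ALLOC][4-43 FREE]
Op 2: b = malloc(1) -> b = 4; heap: [0-3 ALLOC][4-4 ALLOC][5-43 FREE]
Op 3: a = realloc(a, 8) -> a = 5; heap: [0-3 FREE][4-4 ALLOC][5-12 ALLOC][13-43 FREE]
Op 4: a = realloc(a, 10) -> a = 5; heap: [0-3 FREE][4-4 ALLOC][5-14 ALLOC][15-43 FREE]
Op 5: c = malloc(3) -> c = 0; heap: [0-2 ALLOC][3-3 FREE][4-4 ALLOC][5-14 ALLOC][15-43 FREE]
Op 6: d = malloc(5) -> d = 15; heap: [0-2 ALLOC][3-3 FREE][4-4 ALLOC][5-14 ALLOC][15-19 ALLOC][20-43 FREE]
free(d): d = 15 -> block [15-19 ALLOC]; mark free, coalesce with adjacent free neighbors -> [0-2 ALLOC][3-3 FREE][4-4 ALLOC][5-14 ALLOC][15-43 FREE]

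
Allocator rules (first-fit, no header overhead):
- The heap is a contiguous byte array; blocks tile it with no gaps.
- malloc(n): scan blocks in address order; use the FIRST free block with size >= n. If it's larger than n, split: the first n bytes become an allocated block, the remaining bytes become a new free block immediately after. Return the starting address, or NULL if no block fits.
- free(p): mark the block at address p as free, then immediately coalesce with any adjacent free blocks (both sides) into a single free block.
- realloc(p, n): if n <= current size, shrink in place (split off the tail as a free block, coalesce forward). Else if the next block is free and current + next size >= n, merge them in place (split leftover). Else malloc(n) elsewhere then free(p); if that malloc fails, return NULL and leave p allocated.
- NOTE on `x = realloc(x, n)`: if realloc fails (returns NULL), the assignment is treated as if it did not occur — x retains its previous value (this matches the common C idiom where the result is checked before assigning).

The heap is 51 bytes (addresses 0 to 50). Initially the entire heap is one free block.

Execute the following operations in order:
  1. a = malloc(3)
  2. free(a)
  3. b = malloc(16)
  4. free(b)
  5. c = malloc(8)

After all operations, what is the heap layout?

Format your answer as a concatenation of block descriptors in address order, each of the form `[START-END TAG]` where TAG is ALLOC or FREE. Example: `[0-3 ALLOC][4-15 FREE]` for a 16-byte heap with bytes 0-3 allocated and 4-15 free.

Op 1: a = malloc(3) -> a = 0; heap: [0-2 ALLOC][3-50 FREE]
Op 2: free(a) -> (freed a); heap: [0-50 FREE]
Op 3: b = malloc(16) -> b = 0; heap: [0-15 ALLOC][16-50 FREE]
Op 4: free(b) -> (freed b); heap: [0-50 FREE]
Op 5: c = malloc(8) -> c = 0; heap: [0-7 ALLOC][8-50 FREE]

Answer: [0-7 ALLOC][8-50 FREE]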